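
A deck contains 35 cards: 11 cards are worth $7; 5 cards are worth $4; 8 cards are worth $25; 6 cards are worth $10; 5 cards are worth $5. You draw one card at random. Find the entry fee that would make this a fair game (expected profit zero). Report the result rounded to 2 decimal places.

E[payout] = (11/35)·7 + (5/35)·4 + (8/35)·25 + (6/35)·10 + (5/35)·5 = 382/35
Fair fee = E[payout] = 382/35 ≈ $10.91

$10.91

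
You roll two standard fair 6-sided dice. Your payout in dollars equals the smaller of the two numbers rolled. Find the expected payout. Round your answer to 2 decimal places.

$2.53

Distribution of the smaller of the two numbers rolled: 1 w.p. 11/36, 2 w.p. 1/4, 3 w.p. 7/36, 4 w.p. 5/36, 5 w.p. 1/12, 6 w.p. 1/36
E[payout] = (11/36)·1 + (1/4)·2 + (7/36)·3 + (5/36)·4 + (1/12)·5 + (1/36)·6 = 91/36
≈ $2.53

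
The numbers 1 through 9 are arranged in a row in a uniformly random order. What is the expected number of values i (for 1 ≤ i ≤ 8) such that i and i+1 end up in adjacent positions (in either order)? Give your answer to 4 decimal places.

For each i ∈ {1,…,8}, let Xᵢ = 1 if i and i+1 are adjacent. P(Xᵢ=1) = 2·(9−1)!/9! = 2/9.
By linearity, E[ΣXᵢ] = (8)·(2/9) = 16/9.
≈ 1.7778

1.7778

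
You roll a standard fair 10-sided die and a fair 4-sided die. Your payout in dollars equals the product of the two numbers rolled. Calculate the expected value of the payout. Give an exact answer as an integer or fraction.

Distribution of the product of the two numbers rolled: 1 w.p. 1/40, 2 w.p. 1/20, 3 w.p. 1/20, 4 w.p. 3/40, 5 w.p. 1/40, 6 w.p. 3/40, …
E[payout] = (1/40)·1 + (1/20)·2 + (1/20)·3 + (3/40)·4 + (1/40)·5 + (3/40)·6 + (1/40)·7 + (3/40)·8 + (1/20)·9 + (1/20)·10 + (3/40)·12 + (1/40)·14 + (1/40)·15 + (1/20)·16 + (1/20)·18 + (1/20)·20 + (1/40)·21 + (1/20)·24 + (1/40)·27 + (1/40)·28 + (1/40)·30 + (1/40)·32 + (1/40)·36 + (1/40)·40 = 55/4

55/4 dollars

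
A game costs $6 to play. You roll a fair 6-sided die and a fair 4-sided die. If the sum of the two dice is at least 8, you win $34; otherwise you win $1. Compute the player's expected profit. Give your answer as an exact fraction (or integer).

13/4 dollars

E[payout] = (3/4)·1 + (1/4)·34 = 37/4
Expected profit = 37/4 − 6 = 13/4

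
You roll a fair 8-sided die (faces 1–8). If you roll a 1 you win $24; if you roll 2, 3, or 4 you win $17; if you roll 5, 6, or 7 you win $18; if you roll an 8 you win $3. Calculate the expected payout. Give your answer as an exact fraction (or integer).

33/2 dollars

E[payout] = (1/8)·3 + (3/8)·17 + (3/8)·18 + (1/8)·24 = 33/2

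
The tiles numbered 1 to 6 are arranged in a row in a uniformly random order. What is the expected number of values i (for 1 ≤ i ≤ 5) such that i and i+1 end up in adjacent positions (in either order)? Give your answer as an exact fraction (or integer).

For each i ∈ {1,…,5}, let Xᵢ = 1 if i and i+1 are adjacent. P(Xᵢ=1) = 2·(6−1)!/6! = 2/6.
By linearity, E[ΣXᵢ] = (5)·(2/6) = 5/3.

5/3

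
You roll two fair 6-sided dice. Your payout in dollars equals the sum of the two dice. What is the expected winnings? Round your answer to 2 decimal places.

$7.00

Distribution of the sum of the two dice: 2 w.p. 1/36, 3 w.p. 1/18, 4 w.p. 1/12, 5 w.p. 1/9, 6 w.p. 5/36, 7 w.p. 1/6, …
E[payout] = (1/36)·2 + (1/18)·3 + (1/12)·4 + (1/9)·5 + (5/36)·6 + (1/6)·7 + (5/36)·8 + (1/9)·9 + (1/12)·10 + (1/18)·11 + (1/36)·12 = 7
≈ $7.00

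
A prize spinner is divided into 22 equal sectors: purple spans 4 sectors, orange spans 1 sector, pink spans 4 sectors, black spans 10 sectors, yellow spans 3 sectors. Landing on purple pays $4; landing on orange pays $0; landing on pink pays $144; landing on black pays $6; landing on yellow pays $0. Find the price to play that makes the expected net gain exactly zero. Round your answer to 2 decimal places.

$29.64

E[payout] = (4/22)·4 + (1/22)·0 + (4/22)·144 + (10/22)·6 + (3/22)·0 = 326/11
Fair fee = E[payout] = 326/11 ≈ $29.64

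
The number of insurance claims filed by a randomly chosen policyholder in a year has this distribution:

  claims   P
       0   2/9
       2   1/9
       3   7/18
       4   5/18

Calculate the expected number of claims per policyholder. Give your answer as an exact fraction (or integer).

E[X] = (2/9)·0 + (1/9)·2 + (7/18)·3 + (5/18)·4
     = 5/2

5/2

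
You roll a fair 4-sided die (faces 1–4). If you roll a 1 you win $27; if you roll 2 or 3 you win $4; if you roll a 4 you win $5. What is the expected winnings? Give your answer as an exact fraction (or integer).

E[payout] = (1/2)·4 + (1/4)·5 + (1/4)·27 = 10

$10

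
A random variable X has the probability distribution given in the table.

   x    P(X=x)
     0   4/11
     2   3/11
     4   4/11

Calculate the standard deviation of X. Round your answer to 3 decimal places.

E[X] = 2, E[X²] = 76/11
Var(X) = E[X²] − (E[X])² = 76/11 − 4 = 32/11
SD(X) = √(32/11) ≈ 1.706

1.706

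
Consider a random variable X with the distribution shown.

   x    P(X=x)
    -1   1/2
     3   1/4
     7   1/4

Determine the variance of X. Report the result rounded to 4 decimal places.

11.0000

E[X] = (1/2)·(-1) + (1/4)·3 + (1/4)·7 = 2
E[X²] = (1/2)·1 + (1/4)·9 + (1/4)·49 = 15
Var(X) = 15 − (2)² = 11 ≈ 11.0000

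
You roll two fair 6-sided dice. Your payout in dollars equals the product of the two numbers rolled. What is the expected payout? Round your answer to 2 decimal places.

$12.25

Distribution of the product of the two numbers rolled: 1 w.p. 1/36, 2 w.p. 1/18, 3 w.p. 1/18, 4 w.p. 1/12, 5 w.p. 1/18, 6 w.p. 1/9, …
E[payout] = (1/36)·1 + (1/18)·2 + (1/18)·3 + (1/12)·4 + (1/18)·5 + (1/9)·6 + (1/18)·8 + (1/36)·9 + (1/18)·10 + (1/9)·12 + (1/18)·15 + (1/36)·16 + (1/18)·18 + (1/18)·20 + (1/18)·24 + (1/36)·25 + (1/18)·30 + (1/36)·36 = 49/4
≈ $12.25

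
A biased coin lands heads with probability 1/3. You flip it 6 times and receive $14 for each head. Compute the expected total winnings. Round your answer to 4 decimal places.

E[#heads] = 6·1/3 = 2 (linearity over flips).
E[winnings] = 14·2 = 28.
≈ 28.0000

$28.0000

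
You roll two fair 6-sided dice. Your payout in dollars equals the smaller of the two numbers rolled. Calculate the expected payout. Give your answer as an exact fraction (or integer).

Distribution of the smaller of the two numbers rolled: 1 w.p. 11/36, 2 w.p. 1/4, 3 w.p. 7/36, 4 w.p. 5/36, 5 w.p. 1/12, 6 w.p. 1/36
E[payout] = (11/36)·1 + (1/4)·2 + (7/36)·3 + (5/36)·4 + (1/12)·5 + (1/36)·6 = 91/36

91/36 dollars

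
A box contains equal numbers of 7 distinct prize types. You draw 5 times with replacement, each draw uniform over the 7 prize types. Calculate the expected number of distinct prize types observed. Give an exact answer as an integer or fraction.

Let Xⱼ=1 if type j appears at least once. P(Xⱼ=1) = 1 − ((7−1)/7)^5 = 9031/16807.
E[#distinct] = 7·9031/16807 = 9031/2401.

9031/2401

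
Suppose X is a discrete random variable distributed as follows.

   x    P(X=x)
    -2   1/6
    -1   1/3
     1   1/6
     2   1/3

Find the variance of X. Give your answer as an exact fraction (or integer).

89/36

E[X] = (1/6)·(-2) + (1/3)·(-1) + (1/6)·1 + (1/3)·2 = 1/6
E[X²] = (1/6)·4 + (1/3)·1 + (1/6)·1 + (1/3)·4 = 5/2
Var(X) = 5/2 − (1/6)² = 89/36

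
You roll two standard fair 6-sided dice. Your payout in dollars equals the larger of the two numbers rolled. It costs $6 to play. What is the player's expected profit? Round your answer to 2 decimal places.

Distribution of the larger of the two numbers rolled: 1 w.p. 1/36, 2 w.p. 1/12, 3 w.p. 5/36, 4 w.p. 7/36, 5 w.p. 1/4, 6 w.p. 11/36
E[payout] = (1/36)·1 + (1/12)·2 + (5/36)·3 + (7/36)·4 + (1/4)·5 + (11/36)·6 = 161/36
Expected profit = 161/36 − 6 = -55/36 ≈ -$1.53

-$1.53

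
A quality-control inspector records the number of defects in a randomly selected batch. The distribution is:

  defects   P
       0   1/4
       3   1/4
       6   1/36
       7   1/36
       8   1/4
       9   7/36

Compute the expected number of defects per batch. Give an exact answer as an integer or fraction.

175/36

E[X] = (1/4)·0 + (1/4)·3 + (1/36)·6 + (1/36)·7 + (1/4)·8 + (7/36)·9
     = 175/36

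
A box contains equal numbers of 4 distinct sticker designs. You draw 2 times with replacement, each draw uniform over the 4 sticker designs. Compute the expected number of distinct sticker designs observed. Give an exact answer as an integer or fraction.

7/4

Let Xⱼ=1 if type j appears at least once. P(Xⱼ=1) = 1 − ((4−1)/4)^2 = 7/16.
E[#distinct] = 4·7/16 = 7/4.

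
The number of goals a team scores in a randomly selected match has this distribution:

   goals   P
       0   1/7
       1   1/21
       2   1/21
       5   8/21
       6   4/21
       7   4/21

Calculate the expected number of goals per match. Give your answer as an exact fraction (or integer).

95/21

E[X] = (1/7)·0 + (1/21)·1 + (1/21)·2 + (8/21)·5 + (4/21)·6 + (4/21)·7
     = 95/21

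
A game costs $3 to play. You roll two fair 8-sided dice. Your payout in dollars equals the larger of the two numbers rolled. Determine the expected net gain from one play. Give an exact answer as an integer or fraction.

45/16 dollars

Distribution of the larger of the two numbers rolled: 1 w.p. 1/64, 2 w.p. 3/64, 3 w.p. 5/64, 4 w.p. 7/64, 5 w.p. 9/64, 6 w.p. 11/64, …
E[payout] = (1/64)·1 + (3/64)·2 + (5/64)·3 + (7/64)·4 + (9/64)·5 + (11/64)·6 + (13/64)·7 + (15/64)·8 = 93/16
Expected profit = 93/16 − 3 = 45/16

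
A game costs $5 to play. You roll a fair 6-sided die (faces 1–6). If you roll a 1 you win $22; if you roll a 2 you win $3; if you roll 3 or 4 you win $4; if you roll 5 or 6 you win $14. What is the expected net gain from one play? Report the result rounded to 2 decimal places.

E[payout] = (1/6)·3 + (1/3)·4 + (1/3)·14 + (1/6)·22 = 61/6
Expected profit = 61/6 − 5 = 31/6 ≈ $5.17

$5.17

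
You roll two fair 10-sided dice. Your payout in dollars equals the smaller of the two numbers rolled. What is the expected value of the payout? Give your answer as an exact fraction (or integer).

77/20 dollars

Distribution of the smaller of the two numbers rolled: 1 w.p. 19/100, 2 w.p. 17/100, 3 w.p. 3/20, 4 w.p. 13/100, 5 w.p. 11/100, 6 w.p. 9/100, …
E[payout] = (19/100)·1 + (17/100)·2 + (3/20)·3 + (13/100)·4 + (11/100)·5 + (9/100)·6 + (7/100)·7 + (1/20)·8 + (3/100)·9 + (1/100)·10 = 77/20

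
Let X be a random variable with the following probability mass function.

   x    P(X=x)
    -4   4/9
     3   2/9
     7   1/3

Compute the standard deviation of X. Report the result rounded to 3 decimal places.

4.894

E[X] = 11/9, E[X²] = 229/9
Var(X) = E[X²] − (E[X])² = 229/9 − 121/81 = 1940/81
SD(X) = √(1940/81) ≈ 4.894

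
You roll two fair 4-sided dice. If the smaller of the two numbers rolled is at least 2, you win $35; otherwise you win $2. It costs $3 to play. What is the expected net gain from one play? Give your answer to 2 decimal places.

E[payout] = (7/16)·2 + (9/16)·35 = 329/16
Expected profit = 329/16 − 3 = 281/16 ≈ $17.56

$17.56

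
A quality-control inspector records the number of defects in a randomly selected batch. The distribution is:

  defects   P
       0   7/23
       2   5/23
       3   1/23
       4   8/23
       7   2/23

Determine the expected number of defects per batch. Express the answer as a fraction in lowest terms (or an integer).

59/23

E[X] = (7/23)·0 + (5/23)·2 + (1/23)·3 + (8/23)·4 + (2/23)·7
     = 59/23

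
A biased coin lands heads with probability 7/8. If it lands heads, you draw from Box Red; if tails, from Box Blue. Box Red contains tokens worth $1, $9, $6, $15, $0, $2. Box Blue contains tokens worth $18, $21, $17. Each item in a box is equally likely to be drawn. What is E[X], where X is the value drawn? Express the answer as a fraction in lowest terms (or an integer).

E[X | Box Red] = (1 + 9 + 6 + 15 + 0 + 2)/6 = 11/2
E[X | Box Blue] = (18 + 21 + 17)/3 = 56/3
E[X] = (7/8)·11/2 + (1/8)·56/3 = 343/48

343/48 dollars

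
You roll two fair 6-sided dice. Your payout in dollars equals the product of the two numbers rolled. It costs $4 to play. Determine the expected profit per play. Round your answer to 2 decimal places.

$8.25

Distribution of the product of the two numbers rolled: 1 w.p. 1/36, 2 w.p. 1/18, 3 w.p. 1/18, 4 w.p. 1/12, 5 w.p. 1/18, 6 w.p. 1/9, …
E[payout] = (1/36)·1 + (1/18)·2 + (1/18)·3 + (1/12)·4 + (1/18)·5 + (1/9)·6 + (1/18)·8 + (1/36)·9 + (1/18)·10 + (1/9)·12 + (1/18)·15 + (1/36)·16 + (1/18)·18 + (1/18)·20 + (1/18)·24 + (1/36)·25 + (1/18)·30 + (1/36)·36 = 49/4
Expected profit = 49/4 − 4 = 33/4 ≈ $8.25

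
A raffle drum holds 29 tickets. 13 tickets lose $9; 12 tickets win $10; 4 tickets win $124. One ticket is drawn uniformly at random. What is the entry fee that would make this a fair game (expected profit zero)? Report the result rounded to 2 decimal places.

E[payout] = (13/29)·(-9) + (12/29)·10 + (4/29)·124 = 499/29
Fair fee = E[payout] = 499/29 ≈ $17.21

$17.21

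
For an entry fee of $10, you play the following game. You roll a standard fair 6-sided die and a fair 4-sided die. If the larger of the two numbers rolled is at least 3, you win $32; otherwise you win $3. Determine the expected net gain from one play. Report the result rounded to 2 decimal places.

$17.17

E[payout] = (1/6)·3 + (5/6)·32 = 163/6
Expected profit = 163/6 − 10 = 103/6 ≈ $17.17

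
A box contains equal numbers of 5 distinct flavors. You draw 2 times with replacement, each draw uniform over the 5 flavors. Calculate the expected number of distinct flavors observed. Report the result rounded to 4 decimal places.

Let Xⱼ=1 if type j appears at least once. P(Xⱼ=1) = 1 − ((5−1)/5)^2 = 9/25.
E[#distinct] = 5·9/25 = 9/5.
≈ 1.8000

1.8000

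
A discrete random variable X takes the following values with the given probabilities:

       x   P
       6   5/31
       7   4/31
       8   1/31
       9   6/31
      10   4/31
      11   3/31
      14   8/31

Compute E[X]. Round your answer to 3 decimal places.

9.839

E[X] = (5/31)·6 + (4/31)·7 + (1/31)·8 + (6/31)·9 + (4/31)·10 + (3/31)·11 + (8/31)·14
     = 305/31 ≈ 9.839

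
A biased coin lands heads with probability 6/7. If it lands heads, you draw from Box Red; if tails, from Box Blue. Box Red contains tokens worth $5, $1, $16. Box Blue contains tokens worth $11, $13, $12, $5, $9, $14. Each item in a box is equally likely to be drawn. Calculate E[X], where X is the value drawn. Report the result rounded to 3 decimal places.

E[X | Box Red] = (5 + 1 + 16)/3 = 22/3
E[X | Box Blue] = (11 + 13 + 12 + 5 + 9 + 14)/6 = 32/3
E[X] = (6/7)·22/3 + (1/7)·32/3 = 164/21 ≈ 7.810

$7.810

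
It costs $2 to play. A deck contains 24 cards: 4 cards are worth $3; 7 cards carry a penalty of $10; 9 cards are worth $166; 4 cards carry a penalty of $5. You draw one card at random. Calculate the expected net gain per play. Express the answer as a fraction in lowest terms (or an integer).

$57

E[payout] = (4/24)·3 + (7/24)·(-10) + (9/24)·166 + (4/24)·(-5) = 59
Expected profit = 59 − 2 = 57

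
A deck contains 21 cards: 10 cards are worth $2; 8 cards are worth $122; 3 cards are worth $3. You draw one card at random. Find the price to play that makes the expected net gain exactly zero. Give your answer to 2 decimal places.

E[payout] = (10/21)·2 + (8/21)·122 + (3/21)·3 = 335/7
Fair fee = E[payout] = 335/7 ≈ $47.86

$47.86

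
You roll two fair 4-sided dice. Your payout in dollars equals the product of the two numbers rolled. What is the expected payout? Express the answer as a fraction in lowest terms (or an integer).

Distribution of the product of the two numbers rolled: 1 w.p. 1/16, 2 w.p. 1/8, 3 w.p. 1/8, 4 w.p. 3/16, 6 w.p. 1/8, 8 w.p. 1/8, …
E[payout] = (1/16)·1 + (1/8)·2 + (1/8)·3 + (3/16)·4 + (1/8)·6 + (1/8)·8 + (1/16)·9 + (1/8)·12 + (1/16)·16 = 25/4

25/4 dollars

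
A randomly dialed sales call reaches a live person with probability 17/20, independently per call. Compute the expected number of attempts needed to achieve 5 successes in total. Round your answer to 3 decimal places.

5.882

By linearity (sum of 5 independent geometric waits), E[trials] = 5/p = 5/(17/20) = 100/17.
≈ 5.882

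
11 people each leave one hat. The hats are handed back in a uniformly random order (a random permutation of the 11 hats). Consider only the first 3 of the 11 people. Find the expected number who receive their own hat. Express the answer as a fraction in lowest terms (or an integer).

3/11

Let Xᵢ = 1 if person i gets their own hat. For each i, P(Xᵢ=1) = 1/11.
By linearity of expectation, E[X₁+…+X_3] = 3·(1/11) = 3/11.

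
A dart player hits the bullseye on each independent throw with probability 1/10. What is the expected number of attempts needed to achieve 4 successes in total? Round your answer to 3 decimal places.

By linearity (sum of 4 independent geometric waits), E[trials] = 4/p = 4/(1/10) = 40.
≈ 40.000

40.000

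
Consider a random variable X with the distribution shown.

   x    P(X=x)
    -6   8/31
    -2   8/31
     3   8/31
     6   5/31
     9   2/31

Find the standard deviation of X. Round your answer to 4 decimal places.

E[X] = 8/31, E[X²] = 734/31
Var(X) = E[X²] − (E[X])² = 734/31 − 64/961 = 22690/961
SD(X) = √(22690/961) ≈ 4.8591

4.8591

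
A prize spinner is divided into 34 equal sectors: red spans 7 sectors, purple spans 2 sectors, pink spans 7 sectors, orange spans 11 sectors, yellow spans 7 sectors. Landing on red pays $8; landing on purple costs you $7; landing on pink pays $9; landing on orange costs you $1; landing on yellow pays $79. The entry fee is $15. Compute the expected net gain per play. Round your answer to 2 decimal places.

$4.03

E[payout] = (7/34)·8 + (2/34)·(-7) + (7/34)·9 + (11/34)·(-1) + (7/34)·79 = 647/34
Expected profit = 647/34 − 15 = 137/34 ≈ $4.03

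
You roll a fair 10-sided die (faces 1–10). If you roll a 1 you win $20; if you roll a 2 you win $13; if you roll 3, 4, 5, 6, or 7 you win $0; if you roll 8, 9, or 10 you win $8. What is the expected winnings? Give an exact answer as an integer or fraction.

57/10 dollars

E[payout] = (1/2)·0 + (3/10)·8 + (1/10)·13 + (1/10)·20 = 57/10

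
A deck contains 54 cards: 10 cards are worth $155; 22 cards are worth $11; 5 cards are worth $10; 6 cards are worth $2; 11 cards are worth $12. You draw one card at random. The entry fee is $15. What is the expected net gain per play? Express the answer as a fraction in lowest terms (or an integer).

E[payout] = (10/54)·155 + (22/54)·11 + (5/54)·10 + (6/54)·2 + (11/54)·12 = 331/9
Expected profit = 331/9 − 15 = 196/9

196/9 dollars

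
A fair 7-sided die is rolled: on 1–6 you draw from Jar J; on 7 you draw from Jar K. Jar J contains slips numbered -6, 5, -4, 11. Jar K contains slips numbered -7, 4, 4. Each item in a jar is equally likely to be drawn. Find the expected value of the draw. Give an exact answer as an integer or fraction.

4/3

E[X | Jar J] = (-6 + 5 − 4 + 11)/4 = 3/2
E[X | Jar K] = (-7 + 4 + 4)/3 = 1/3
E[X] = (6/7)·3/2 + (1/7)·1/3 = 4/3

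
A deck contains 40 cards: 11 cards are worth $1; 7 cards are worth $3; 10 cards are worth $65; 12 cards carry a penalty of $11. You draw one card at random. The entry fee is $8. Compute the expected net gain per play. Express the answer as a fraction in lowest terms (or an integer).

E[payout] = (11/40)·1 + (7/40)·3 + (10/40)·65 + (12/40)·(-11) = 55/4
Expected profit = 55/4 − 8 = 23/4

23/4 dollars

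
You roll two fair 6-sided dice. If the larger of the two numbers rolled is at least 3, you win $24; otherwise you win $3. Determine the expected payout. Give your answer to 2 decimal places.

$21.67

E[payout] = (1/9)·3 + (8/9)·24 = 65/3
≈ $21.67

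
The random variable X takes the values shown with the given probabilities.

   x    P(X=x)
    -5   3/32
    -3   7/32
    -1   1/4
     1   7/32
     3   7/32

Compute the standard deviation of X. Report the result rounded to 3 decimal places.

2.550

E[X] = -1/2, E[X²] = 27/4
Var(X) = E[X²] − (E[X])² = 27/4 − 1/4 = 13/2
SD(X) = √(13/2) ≈ 2.550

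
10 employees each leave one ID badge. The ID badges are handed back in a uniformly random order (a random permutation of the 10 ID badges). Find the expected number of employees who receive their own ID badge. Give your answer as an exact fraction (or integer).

Let Xᵢ = 1 if person i gets their own ID badge. For each i, P(Xᵢ=1) = 1/10.
By linearity of expectation, E[X₁+…+X_10] = 10·(1/10) = 1.

1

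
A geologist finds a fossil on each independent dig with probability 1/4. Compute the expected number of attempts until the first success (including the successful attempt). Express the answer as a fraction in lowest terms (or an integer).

For a geometric distribution, E[trials] = 1/p = 1/(1/4) = 4.

4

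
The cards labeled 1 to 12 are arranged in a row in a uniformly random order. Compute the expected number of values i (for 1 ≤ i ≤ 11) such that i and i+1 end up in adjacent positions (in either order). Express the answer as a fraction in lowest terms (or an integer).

For each i ∈ {1,…,11}, let Xᵢ = 1 if i and i+1 are adjacent. P(Xᵢ=1) = 2·(12−1)!/12! = 2/12.
By linearity, E[ΣXᵢ] = (11)·(2/12) = 11/6.

11/6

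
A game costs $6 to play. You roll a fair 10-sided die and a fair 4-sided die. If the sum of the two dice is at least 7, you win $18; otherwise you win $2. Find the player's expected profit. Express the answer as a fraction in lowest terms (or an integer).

E[payout] = (7/20)·2 + (13/20)·18 = 62/5
Expected profit = 62/5 − 6 = 32/5

32/5 dollars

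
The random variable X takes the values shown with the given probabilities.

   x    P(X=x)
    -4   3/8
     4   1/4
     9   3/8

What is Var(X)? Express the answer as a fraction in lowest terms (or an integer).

E[X] = (3/8)·(-4) + (1/4)·4 + (3/8)·9 = 23/8
E[X²] = (3/8)·16 + (1/4)·16 + (3/8)·81 = 323/8
Var(X) = 323/8 − (23/8)² = 2055/64

2055/64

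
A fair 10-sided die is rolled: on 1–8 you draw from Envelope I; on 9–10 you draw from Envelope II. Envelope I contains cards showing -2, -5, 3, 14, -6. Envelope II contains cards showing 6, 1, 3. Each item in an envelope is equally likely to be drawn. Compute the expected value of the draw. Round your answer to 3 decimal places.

E[X | Envelope I] = (-2 − 5 + 3 + 14 − 6)/5 = 4/5
E[X | Envelope II] = (6 + 1 + 3)/3 = 10/3
E[X] = (4/5)·4/5 + (1/5)·10/3 = 98/75 ≈ 1.307

1.307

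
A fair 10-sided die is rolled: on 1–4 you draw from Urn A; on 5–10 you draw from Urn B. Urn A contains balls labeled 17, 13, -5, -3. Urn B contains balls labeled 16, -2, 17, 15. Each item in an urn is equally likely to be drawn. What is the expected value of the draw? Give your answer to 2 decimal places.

9.10

E[X | Urn A] = (17 + 13 − 5 − 3)/4 = 11/2
E[X | Urn B] = (16 − 2 + 17 + 15)/4 = 23/2
E[X] = (2/5)·11/2 + (3/5)·23/2 = 91/10 ≈ 9.10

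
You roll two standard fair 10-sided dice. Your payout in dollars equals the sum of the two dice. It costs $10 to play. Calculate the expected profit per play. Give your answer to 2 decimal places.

Distribution of the sum of the two dice: 2 w.p. 1/100, 3 w.p. 1/50, 4 w.p. 3/100, 5 w.p. 1/25, 6 w.p. 1/20, 7 w.p. 3/50, …
E[payout] = (1/100)·2 + (1/50)·3 + (3/100)·4 + (1/25)·5 + (1/20)·6 + (3/50)·7 + (7/100)·8 + (2/25)·9 + (9/100)·10 + (1/10)·11 + (9/100)·12 + (2/25)·13 + (7/100)·14 + (3/50)·15 + (1/20)·16 + (1/25)·17 + (3/100)·18 + (1/50)·19 + (1/100)·20 = 11
Expected profit = 11 − 10 = 1 ≈ $1.00

$1.00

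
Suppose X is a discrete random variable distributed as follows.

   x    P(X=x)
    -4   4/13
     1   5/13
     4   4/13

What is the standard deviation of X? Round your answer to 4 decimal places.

3.1753

E[X] = 5/13, E[X²] = 133/13
Var(X) = E[X²] − (E[X])² = 133/13 − 25/169 = 1704/169
SD(X) = √(1704/169) ≈ 3.1753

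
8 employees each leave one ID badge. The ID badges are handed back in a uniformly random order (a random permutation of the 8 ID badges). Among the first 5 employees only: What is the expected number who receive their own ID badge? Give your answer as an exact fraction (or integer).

Let Xᵢ = 1 if person i gets their own ID badge. For each i, P(Xᵢ=1) = 1/8.
By linearity of expectation, E[X₁+…+X_5] = 5·(1/8) = 5/8.

5/8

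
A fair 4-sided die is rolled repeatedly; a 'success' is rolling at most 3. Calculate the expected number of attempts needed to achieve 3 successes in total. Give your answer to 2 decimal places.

By linearity (sum of 3 independent geometric waits), E[trials] = 3/p = 3/(3/4) = 4.
≈ 4.00

4.00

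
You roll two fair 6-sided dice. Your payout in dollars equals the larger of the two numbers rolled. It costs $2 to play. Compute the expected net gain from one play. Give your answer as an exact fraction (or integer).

89/36 dollars

Distribution of the larger of the two numbers rolled: 1 w.p. 1/36, 2 w.p. 1/12, 3 w.p. 5/36, 4 w.p. 7/36, 5 w.p. 1/4, 6 w.p. 11/36
E[payout] = (1/36)·1 + (1/12)·2 + (5/36)·3 + (7/36)·4 + (1/4)·5 + (11/36)·6 = 161/36
Expected profit = 161/36 − 2 = 89/36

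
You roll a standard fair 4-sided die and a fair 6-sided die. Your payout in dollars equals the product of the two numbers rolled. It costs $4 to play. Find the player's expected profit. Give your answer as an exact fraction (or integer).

Distribution of the product of the two numbers rolled: 1 w.p. 1/24, 2 w.p. 1/12, 3 w.p. 1/12, 4 w.p. 1/8, 5 w.p. 1/24, 6 w.p. 1/8, …
E[payout] = (1/24)·1 + (1/12)·2 + (1/12)·3 + (1/8)·4 + (1/24)·5 + (1/8)·6 + (1/12)·8 + (1/24)·9 + (1/24)·10 + (1/8)·12 + (1/24)·15 + (1/24)·16 + (1/24)·18 + (1/24)·20 + (1/24)·24 = 35/4
Expected profit = 35/4 − 4 = 19/4

19/4 dollars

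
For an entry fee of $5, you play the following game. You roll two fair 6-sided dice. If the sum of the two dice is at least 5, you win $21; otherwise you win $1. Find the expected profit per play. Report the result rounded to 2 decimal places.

$12.67

E[payout] = (1/6)·1 + (5/6)·21 = 53/3
Expected profit = 53/3 − 5 = 38/3 ≈ $12.67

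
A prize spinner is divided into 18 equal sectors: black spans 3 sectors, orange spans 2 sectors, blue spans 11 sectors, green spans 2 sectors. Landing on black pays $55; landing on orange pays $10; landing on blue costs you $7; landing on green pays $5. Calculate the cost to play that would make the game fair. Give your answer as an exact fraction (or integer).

59/9 dollars

E[payout] = (3/18)·55 + (2/18)·10 + (11/18)·(-7) + (2/18)·5 = 59/9
Fair fee = E[payout] = 59/9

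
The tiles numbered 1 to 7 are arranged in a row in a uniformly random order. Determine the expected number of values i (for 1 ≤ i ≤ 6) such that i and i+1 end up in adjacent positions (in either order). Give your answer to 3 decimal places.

For each i ∈ {1,…,6}, let Xᵢ = 1 if i and i+1 are adjacent. P(Xᵢ=1) = 2·(7−1)!/7! = 2/7.
By linearity, E[ΣXᵢ] = (6)·(2/7) = 12/7.
≈ 1.714

1.714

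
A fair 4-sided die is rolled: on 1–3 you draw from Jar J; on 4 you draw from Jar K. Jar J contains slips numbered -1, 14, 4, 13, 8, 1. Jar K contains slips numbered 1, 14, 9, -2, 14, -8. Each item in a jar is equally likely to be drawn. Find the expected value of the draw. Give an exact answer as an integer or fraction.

E[X | Jar J] = (-1 + 14 + 4 + 13 + 8 + 1)/6 = 13/2
E[X | Jar K] = (1 + 14 + 9 − 2 + 14 − 8)/6 = 14/3
E[X] = (3/4)·13/2 + (1/4)·14/3 = 145/24

145/24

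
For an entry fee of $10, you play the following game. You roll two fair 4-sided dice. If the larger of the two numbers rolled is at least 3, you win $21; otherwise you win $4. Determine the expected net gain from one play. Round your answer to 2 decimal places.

$6.75

E[payout] = (1/4)·4 + (3/4)·21 = 67/4
Expected profit = 67/4 − 10 = 27/4 ≈ $6.75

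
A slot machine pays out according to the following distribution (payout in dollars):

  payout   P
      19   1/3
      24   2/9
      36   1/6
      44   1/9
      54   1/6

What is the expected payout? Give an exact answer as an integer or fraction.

E[X] = (1/3)·19 + (2/9)·24 + (1/6)·36 + (1/9)·44 + (1/6)·54
     = 284/9

284/9 dollars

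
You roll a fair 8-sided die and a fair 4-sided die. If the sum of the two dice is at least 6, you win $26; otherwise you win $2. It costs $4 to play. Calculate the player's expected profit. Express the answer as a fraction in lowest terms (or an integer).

E[payout] = (5/16)·2 + (11/16)·26 = 37/2
Expected profit = 37/2 − 4 = 29/2

29/2 dollars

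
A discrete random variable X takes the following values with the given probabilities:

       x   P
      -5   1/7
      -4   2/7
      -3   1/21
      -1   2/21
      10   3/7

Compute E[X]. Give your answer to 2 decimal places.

E[X] = (1/7)·(-5) + (2/7)·(-4) + (1/21)·(-3) + (2/21)·(-1) + (3/7)·10
     = 46/21 ≈ 2.19

2.19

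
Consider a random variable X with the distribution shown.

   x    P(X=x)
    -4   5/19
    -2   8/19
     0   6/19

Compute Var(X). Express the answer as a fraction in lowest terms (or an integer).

832/361

E[X] = (5/19)·(-4) + (8/19)·(-2) + (6/19)·0 = -36/19
E[X²] = (5/19)·16 + (8/19)·4 + (6/19)·0 = 112/19
Var(X) = 112/19 − (-36/19)² = 832/361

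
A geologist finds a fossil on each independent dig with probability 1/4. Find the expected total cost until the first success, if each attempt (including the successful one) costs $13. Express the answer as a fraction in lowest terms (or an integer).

E[#attempts] = 1/p = 4; E[cost] = 13·4 = 52.

$52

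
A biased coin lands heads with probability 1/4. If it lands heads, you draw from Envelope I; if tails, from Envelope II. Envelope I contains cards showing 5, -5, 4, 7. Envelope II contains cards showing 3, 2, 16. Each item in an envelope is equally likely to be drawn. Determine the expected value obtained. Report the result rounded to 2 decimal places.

E[X | Envelope I] = (5 − 5 + 4 + 7)/4 = 11/4
E[X | Envelope II] = (3 + 2 + 16)/3 = 7
E[X] = (1/4)·11/4 + (3/4)·7 = 95/16 ≈ 5.94

5.94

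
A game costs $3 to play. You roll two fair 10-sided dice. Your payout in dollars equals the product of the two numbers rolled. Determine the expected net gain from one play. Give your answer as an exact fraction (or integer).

109/4 dollars

Distribution of the product of the two numbers rolled: 1 w.p. 1/100, 2 w.p. 1/50, 3 w.p. 1/50, 4 w.p. 3/100, 5 w.p. 1/50, 6 w.p. 1/25, …
E[payout] = (1/100)·1 + (1/50)·2 + (1/50)·3 + (3/100)·4 + (1/50)·5 + (1/25)·6 + (1/50)·7 + (1/25)·8 + (3/100)·9 + (1/25)·10 + (1/25)·12 + (1/50)·14 + (1/50)·15 + (3/100)·16 + (1/25)·18 + (1/25)·20 + (1/50)·21 + (1/25)·24 + (1/100)·25 + (1/50)·27 + (1/50)·28 + (1/25)·30 + (1/50)·32 + (1/50)·35 + (3/100)·36 + (1/25)·40 + (1/50)·42 + (1/50)·45 + (1/50)·48 + (1/100)·49 + (1/50)·50 + (1/50)·54 + (1/50)·56 + (1/50)·60 + (1/50)·63 + (1/100)·64 + (1/50)·70 + (1/50)·72 + (1/50)·80 + (1/100)·81 + (1/50)·90 + (1/100)·100 = 121/4
Expected profit = 121/4 − 3 = 109/4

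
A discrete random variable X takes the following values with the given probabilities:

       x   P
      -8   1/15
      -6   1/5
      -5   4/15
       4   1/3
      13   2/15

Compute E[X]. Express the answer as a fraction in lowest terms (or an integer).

E[X] = (1/15)·(-8) + (1/5)·(-6) + (4/15)·(-5) + (1/3)·4 + (2/15)·13
     = 0

0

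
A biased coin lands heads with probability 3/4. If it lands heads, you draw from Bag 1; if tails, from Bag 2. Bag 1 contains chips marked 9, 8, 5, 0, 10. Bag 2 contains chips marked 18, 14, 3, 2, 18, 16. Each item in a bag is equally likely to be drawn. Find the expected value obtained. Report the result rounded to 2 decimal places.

7.76

E[X | Bag 1] = (9 + 8 + 5 + 0 + 10)/5 = 32/5
E[X | Bag 2] = (18 + 14 + 3 + 2 + 18 + 16)/6 = 71/6
E[X] = (3/4)·32/5 + (1/4)·71/6 = 931/120 ≈ 7.76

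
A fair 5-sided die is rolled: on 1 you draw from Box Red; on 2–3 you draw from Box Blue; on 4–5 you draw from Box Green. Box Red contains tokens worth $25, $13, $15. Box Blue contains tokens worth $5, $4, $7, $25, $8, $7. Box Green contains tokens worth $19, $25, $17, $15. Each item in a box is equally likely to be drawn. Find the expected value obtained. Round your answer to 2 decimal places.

$14.87

E[X | Box Red] = (25 + 13 + 15)/3 = 53/3
E[X | Box Blue] = (5 + 4 + 7 + 25 + 8 + 7)/6 = 28/3
E[X | Box Green] = (19 + 25 + 17 + 15)/4 = 19
E[X] = (1/5)·53/3 + (2/5)·28/3 + (2/5)·19 = 223/15 ≈ 14.87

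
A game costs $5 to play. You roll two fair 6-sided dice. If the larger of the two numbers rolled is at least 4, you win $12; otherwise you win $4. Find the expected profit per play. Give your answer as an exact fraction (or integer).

E[payout] = (1/4)·4 + (3/4)·12 = 10
Expected profit = 10 − 5 = 5

$5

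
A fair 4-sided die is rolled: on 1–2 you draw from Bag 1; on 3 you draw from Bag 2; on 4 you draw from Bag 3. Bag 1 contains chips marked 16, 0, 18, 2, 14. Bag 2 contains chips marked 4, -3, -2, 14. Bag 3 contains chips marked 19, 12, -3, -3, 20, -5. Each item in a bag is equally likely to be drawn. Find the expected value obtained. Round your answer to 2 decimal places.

E[X | Bag 1] = (16 + 0 + 18 + 2 + 14)/5 = 10
E[X | Bag 2] = (4 − 3 − 2 + 14)/4 = 13/4
E[X | Bag 3] = (19 + 12 − 3 − 3 + 20 − 5)/6 = 20/3
E[X] = (1/2)·10 + (1/4)·13/4 + (1/4)·20/3 = 359/48 ≈ 7.48

7.48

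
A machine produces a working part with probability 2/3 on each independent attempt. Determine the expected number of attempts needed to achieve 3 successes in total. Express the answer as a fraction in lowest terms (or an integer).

By linearity (sum of 3 independent geometric waits), E[trials] = 3/p = 3/(2/3) = 9/2.

9/2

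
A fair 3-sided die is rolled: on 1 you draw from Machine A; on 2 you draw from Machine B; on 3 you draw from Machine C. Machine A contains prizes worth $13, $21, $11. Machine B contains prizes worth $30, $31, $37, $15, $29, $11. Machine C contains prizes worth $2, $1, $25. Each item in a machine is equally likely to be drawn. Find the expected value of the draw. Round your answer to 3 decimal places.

E[X | Machine A] = (13 + 21 + 11)/3 = 15
E[X | Machine B] = (30 + 31 + 37 + 15 + 29 + 11)/6 = 51/2
E[X | Machine C] = (2 + 1 + 25)/3 = 28/3
E[X] = (1/3)·15 + (1/3)·51/2 + (1/3)·28/3 = 299/18 ≈ 16.611

$16.611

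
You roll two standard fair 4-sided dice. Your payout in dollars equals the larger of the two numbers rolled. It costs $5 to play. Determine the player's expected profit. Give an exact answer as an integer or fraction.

Distribution of the larger of the two numbers rolled: 1 w.p. 1/16, 2 w.p. 3/16, 3 w.p. 5/16, 4 w.p. 7/16
E[payout] = (1/16)·1 + (3/16)·2 + (5/16)·3 + (7/16)·4 = 25/8
Expected profit = 25/8 − 5 = -15/8

-15/8 dollars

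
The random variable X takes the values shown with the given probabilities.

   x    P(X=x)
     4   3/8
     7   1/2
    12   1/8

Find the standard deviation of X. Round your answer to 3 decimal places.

2.500

E[X] = 13/2, E[X²] = 97/2
Var(X) = E[X²] − (E[X])² = 97/2 − 169/4 = 25/4
SD(X) = √(25/4) ≈ 2.500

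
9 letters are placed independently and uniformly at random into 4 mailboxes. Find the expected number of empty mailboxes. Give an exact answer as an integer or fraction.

Let Xⱼ=1 if mailbox j is empty. P(Xⱼ=1) = ((4-1)/4)^9 = 19683/262144.
By linearity, E[#empty] = 4·19683/262144 = 19683/65536.

19683/65536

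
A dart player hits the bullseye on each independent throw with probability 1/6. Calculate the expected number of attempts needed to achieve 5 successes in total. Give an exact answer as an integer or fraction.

By linearity (sum of 5 independent geometric waits), E[trials] = 5/p = 5/(1/6) = 30.

30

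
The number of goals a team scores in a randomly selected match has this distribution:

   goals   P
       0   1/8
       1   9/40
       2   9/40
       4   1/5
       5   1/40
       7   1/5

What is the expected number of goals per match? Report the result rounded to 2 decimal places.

3.00

E[X] = (1/8)·0 + (9/40)·1 + (9/40)·2 + (1/5)·4 + (1/40)·5 + (1/5)·7
     = 3 ≈ 3.00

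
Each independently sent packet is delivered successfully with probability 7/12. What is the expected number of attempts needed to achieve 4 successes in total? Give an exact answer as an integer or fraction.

48/7

By linearity (sum of 4 independent geometric waits), E[trials] = 4/p = 4/(7/12) = 48/7.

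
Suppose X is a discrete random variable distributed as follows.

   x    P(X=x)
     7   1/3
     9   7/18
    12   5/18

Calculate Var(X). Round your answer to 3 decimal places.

E[X] = (1/3)·7 + (7/18)·9 + (5/18)·12 = 55/6
E[X²] = (1/3)·49 + (7/18)·81 + (5/18)·144 = 527/6
Var(X) = 527/6 − (55/6)² = 137/36 ≈ 3.806

3.806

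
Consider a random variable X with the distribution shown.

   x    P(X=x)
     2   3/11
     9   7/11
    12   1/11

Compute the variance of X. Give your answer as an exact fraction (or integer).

E[X] = (3/11)·2 + (7/11)·9 + (1/11)·12 = 81/11
E[X²] = (3/11)·4 + (7/11)·81 + (1/11)·144 = 723/11
Var(X) = 723/11 − (81/11)² = 1392/121

1392/121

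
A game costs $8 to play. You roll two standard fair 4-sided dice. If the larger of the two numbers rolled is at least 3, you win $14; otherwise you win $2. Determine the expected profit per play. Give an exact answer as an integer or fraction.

$3

E[payout] = (1/4)·2 + (3/4)·14 = 11
Expected profit = 11 − 8 = 3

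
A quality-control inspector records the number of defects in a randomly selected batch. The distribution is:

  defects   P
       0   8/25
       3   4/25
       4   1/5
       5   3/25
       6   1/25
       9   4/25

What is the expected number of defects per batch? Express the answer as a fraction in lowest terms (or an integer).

E[X] = (8/25)·0 + (4/25)·3 + (1/5)·4 + (3/25)·5 + (1/25)·6 + (4/25)·9
     = 89/25

89/25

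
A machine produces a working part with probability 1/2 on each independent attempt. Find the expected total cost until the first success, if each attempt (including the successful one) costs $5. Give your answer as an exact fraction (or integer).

$10

E[#attempts] = 1/p = 2; E[cost] = 5·2 = 10.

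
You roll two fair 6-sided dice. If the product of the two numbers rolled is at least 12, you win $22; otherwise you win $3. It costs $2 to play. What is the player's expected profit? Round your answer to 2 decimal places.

$9.97

E[payout] = (19/36)·3 + (17/36)·22 = 431/36
Expected profit = 431/36 − 2 = 359/36 ≈ $9.97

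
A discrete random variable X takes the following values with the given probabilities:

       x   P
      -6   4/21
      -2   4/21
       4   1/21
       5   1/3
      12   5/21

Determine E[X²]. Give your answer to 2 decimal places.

51.00

E[X²] = (4/21)·36 + (4/21)·4 + (1/21)·16 + (1/3)·25 + (5/21)·144
     = 51 ≈ 51.00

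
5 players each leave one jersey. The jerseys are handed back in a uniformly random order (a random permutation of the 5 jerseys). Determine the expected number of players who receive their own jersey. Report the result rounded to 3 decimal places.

1.000

Let Xᵢ = 1 if person i gets their own jersey. For each i, P(Xᵢ=1) = 1/5.
By linearity of expectation, E[X₁+…+X_5] = 5·(1/5) = 1.
≈ 1.000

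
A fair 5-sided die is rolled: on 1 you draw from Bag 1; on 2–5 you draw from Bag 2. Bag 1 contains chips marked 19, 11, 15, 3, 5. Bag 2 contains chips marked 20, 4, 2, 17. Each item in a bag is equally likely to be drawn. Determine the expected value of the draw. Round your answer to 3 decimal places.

E[X | Bag 1] = (19 + 11 + 15 + 3 + 5)/5 = 53/5
E[X | Bag 2] = (20 + 4 + 2 + 17)/4 = 43/4
E[X] = (1/5)·53/5 + (4/5)·43/4 = 268/25 ≈ 10.720

10.720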